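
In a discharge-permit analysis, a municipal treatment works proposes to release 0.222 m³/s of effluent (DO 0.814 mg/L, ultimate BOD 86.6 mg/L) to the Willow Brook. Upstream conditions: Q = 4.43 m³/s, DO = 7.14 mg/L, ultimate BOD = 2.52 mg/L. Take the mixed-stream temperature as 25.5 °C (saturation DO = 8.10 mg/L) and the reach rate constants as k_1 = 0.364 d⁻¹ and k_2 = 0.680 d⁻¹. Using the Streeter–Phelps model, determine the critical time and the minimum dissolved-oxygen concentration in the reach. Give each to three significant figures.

Mixed DO = (4.43×7.14 + 0.222×0.814)/(4.43+0.222) = 31.81/4.652 = 6.838 mg/L.
Mixed L₀ = (4.43×2.52 + 0.222×86.6)/(4.652) = 30.39/4.652 = 6.532 mg/L.
Initial deficit D₀ = C_s − DO₀ = 8.10 − 6.838 = 1.262 mg/L.
t_c = (1/0.3160) ln[(0.680/0.364)(1 − 1.262×0.3160/(0.364×6.532))] = 3.165 × ln(1.555) = 1.397 d.
D_c = (0.364/0.680) × 6.532 × e^(−0.364×1.397) = 0.5353 × 6.532 × 0.6014 = 2.103 mg/L.
Minimum DO = 8.10 − 2.103 = 5.997 mg/L.

t_c ≈ 1.40 d; minimum DO ≈ 6.00 mg/L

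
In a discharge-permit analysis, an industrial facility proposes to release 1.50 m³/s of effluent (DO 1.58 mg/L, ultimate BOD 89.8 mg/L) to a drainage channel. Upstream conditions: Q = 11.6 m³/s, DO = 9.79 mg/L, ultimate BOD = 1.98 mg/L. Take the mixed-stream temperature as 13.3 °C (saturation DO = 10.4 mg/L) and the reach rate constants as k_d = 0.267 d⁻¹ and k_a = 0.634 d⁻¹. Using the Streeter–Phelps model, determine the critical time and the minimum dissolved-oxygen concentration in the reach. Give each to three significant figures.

t_c ≈ 1.83 d; minimum DO ≈ 7.29 mg/L

Mixed DO = (11.6×9.79 + 1.50×1.58)/(11.6+1.50) = 115.9/13.10 = 8.850 mg/L.
Mixed L₀ = (11.6×1.98 + 1.50×89.8)/(13.10) = 157.7/13.10 = 12.04 mg/L.
Initial deficit D₀ = C_s − DO₀ = 10.4 − 8.850 = 1.550 mg/L.
t_c = (1/0.3670) ln[(0.634/0.267)(1 − 1.550×0.3670/(0.267×12.04))] = 2.725 × ln(1.954) = 1.826 d.
D_c = (0.267/0.634) × 12.04 × e^(−0.267×1.826) = 0.4211 × 12.04 × 0.6142 = 3.113 mg/L.
Minimum DO = 10.4 − 3.113 = 7.287 mg/L.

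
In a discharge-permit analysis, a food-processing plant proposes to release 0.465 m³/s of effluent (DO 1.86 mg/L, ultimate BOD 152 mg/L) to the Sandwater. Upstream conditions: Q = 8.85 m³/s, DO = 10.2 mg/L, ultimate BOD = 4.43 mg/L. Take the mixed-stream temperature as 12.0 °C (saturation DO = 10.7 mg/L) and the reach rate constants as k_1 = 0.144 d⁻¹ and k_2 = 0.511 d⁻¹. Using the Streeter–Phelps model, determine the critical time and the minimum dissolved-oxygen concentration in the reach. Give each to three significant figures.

t_c ≈ 2.85 d; minimum DO ≈ 8.49 mg/L

Mixed DO = (8.85×10.2 + 0.465×1.86)/(8.85+0.465) = 91.13/9.315 = 9.784 mg/L.
Mixed L₀ = (8.85×4.43 + 0.465×152)/(9.315) = 109.9/9.315 = 11.80 mg/L.
Initial deficit D₀ = C_s − DO₀ = 10.7 − 9.784 = 0.9163 mg/L.
t_c = (1/0.3670) ln[(0.511/0.144)(1 − 0.9163×0.3670/(0.144×11.80))] = 2.725 × ln(2.846) = 2.850 d.
D_c = (0.144/0.511) × 11.80 × e^(−0.144×2.850) = 0.2818 × 11.80 × 0.6634 = 2.205 mg/L.
Minimum DO = 10.7 − 2.205 = 8.495 mg/L.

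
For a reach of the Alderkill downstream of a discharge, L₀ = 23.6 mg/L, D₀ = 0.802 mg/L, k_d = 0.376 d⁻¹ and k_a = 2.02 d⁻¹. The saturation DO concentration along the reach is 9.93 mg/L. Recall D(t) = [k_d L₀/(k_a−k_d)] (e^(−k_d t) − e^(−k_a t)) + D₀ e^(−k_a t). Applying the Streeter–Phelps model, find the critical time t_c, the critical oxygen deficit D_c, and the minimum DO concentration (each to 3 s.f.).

t_c = [1/(k_a−k_d)] ln[(k_a/k_d)(1 − D₀(k_a−k_d)/(k_d L₀))]
= [1/(2.02−0.376)] ln[(2.02/0.376)(1 − 0.802×1.644/(0.376×23.6))]
= (1/1.644) ln[5.372 × 0.8514] = 0.6083 × ln(4.574) = 0.6083 × 1.520 = 0.9248 d.
D_c = (k_d/k_a) L₀ e^(−k_d t_c) = (0.376/2.02) × 23.6 × e^(−0.376×0.9248) = 0.1861 × 23.6 × 0.7063 = 3.103 mg/L.
Minimum DO = C_s − D_c = 9.93 − 3.103 = 6.827 mg/L.

t_c ≈ 0.925 d; D_c ≈ 3.10 mg/L; min DO ≈ 6.83 mg/L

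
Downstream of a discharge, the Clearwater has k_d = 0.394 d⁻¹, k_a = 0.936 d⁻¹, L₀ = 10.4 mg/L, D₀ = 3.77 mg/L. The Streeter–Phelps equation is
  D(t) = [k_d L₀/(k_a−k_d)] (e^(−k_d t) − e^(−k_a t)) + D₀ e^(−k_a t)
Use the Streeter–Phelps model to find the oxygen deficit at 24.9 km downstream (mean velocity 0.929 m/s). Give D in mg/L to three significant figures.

D ≈ 3.86 mg/L

Travel time t = x/v = 24.9 km / (0.929 m/s) = 24900 m / 0.929 m/s = 26800 s = 0.3102 d.
k_d L₀/(k_a−k_d) = 0.394×10.4/(0.936−0.394) = 4.098/0.5420 = 7.560 mg/L.
e^(−k_d t) = e^(−0.394×0.3102) = 0.8849; e^(−k_a t) = e^(−0.936×0.3102) = 0.7480.
D = 7.560 × (0.8849 − 0.7480) + 3.77 × 0.7480 = 1.035 + 2.820 = 3.855 mg/L.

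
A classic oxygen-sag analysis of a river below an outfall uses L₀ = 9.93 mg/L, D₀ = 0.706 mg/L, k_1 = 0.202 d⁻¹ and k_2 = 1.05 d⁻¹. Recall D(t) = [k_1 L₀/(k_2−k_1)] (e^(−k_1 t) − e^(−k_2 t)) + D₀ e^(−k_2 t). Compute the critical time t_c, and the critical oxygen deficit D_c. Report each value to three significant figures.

With k_2/k_1 = 5.198 and 1 − D₀(k_2−k_1)/(k_1 L₀) = 0.7015,
t_c = ln(5.198 × 0.7015) / (1.05 − 0.202) = ln(3.647) / 0.8480 = 1.294/0.8480 = 1.526 d.
D_c = (k_1/k_2) L₀ e^(−k_1 t_c) = (0.202/1.05) × 9.93 × e^(−0.202×1.526) = 0.1924 × 9.93 × 0.7348 = 1.404 mg/L.

t_c ≈ 1.53 d; D_c ≈ 1.40 mg/L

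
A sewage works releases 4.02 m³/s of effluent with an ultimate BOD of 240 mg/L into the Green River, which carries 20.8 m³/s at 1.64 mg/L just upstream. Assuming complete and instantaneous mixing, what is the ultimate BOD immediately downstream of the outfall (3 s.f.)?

Flow-weighted mixing: C = (Q_r C_r + Q_w C_w)/(Q_r + Q_w)
= (20.8×1.64 + 4.02×240)/(20.8 + 4.02) = 998.9/24.82 = 40.25 mg/L.

40.2 mg/L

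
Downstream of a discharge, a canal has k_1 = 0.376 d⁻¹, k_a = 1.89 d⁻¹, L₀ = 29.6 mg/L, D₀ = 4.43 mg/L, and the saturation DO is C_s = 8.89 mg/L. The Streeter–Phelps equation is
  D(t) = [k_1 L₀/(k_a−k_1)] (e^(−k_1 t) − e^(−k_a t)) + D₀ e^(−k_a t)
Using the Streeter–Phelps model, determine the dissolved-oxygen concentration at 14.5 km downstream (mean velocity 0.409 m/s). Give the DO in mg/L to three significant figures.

Travel time t = x/v = 14.5 km / (0.409 m/s) = 14500 m / 0.409 m/s = 35450 s = 0.4103 d.
k_1 L₀/(k_a−k_1) = 0.376×29.6/(1.89−0.376) = 11.13/1.514 = 7.351 mg/L.
e^(−k_1 t) = e^(−0.376×0.4103) = 0.8570; e^(−k_a t) = e^(−1.89×0.4103) = 0.4605.
D = 7.351 × (0.8570 − 0.4605) + 4.43 × 0.4605 = 2.915 + 2.040 = 4.955 mg/L.
DO = C_s − D = 8.89 − 4.955 = 3.935 mg/L.

DO ≈ 3.93 mg/L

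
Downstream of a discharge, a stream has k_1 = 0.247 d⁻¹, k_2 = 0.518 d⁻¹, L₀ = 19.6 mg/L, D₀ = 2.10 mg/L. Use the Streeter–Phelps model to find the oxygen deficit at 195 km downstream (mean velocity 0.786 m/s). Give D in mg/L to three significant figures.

Travel time t = x/v = 195 km / (0.786 m/s) = 195000 m / 0.786 m/s = 248100 s = 2.871 d.
k_1 L₀/(k_2−k_1) = 0.247×19.6/(0.518−0.247) = 4.841/0.2710 = 17.86 mg/L.
e^(−k_1 t) = e^(−0.247×2.871) = 0.4920; e^(−k_2 t) = e^(−0.518×2.871) = 0.2260.
D = 17.86 × (0.4920 − 0.2260) + 2.10 × 0.2260 = 4.753 + 0.4745 = 5.227 mg/L.

D ≈ 5.23 mg/L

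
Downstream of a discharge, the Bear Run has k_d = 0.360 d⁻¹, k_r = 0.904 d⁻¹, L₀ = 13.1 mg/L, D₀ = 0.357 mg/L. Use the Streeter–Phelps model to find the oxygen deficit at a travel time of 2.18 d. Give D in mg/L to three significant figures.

D ≈ 2.80 mg/L

k_d L₀/(k_r−k_d) = 0.360×13.1/(0.904−0.360) = 4.716/0.5440 = 8.669 mg/L.
e^(−k_d t) = e^(−0.360×2.180) = 0.4562; e^(−k_r t) = e^(−0.904×2.180) = 0.1394.
D = 8.669 × (0.4562 − 0.1394) + 0.357 × 0.1394 = 2.747 + 0.04975 = 2.797 mg/L.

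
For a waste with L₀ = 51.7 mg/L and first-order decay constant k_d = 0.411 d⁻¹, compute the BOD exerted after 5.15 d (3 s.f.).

y ≈ 45.5 mg/L

y_t = L₀(1 − e^(−k_d t)) = 51.7 × (1 − e^(−0.411×5.15))
= 51.7 × (1 − 0.1204) = 51.7 × 0.8796 = 45.47 mg/L.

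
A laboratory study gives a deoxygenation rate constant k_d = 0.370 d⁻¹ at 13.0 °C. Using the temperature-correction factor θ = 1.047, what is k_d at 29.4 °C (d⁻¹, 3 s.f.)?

k_d(T₂) = k_d(T₁) · θ^(T₂−T₁) = 0.370 × 1.047^(29.4−13.0)
= 0.370 × 1.047^16.4 = 0.370 × 2.124 = 0.7858 d⁻¹.

k_d ≈ 0.786 d⁻¹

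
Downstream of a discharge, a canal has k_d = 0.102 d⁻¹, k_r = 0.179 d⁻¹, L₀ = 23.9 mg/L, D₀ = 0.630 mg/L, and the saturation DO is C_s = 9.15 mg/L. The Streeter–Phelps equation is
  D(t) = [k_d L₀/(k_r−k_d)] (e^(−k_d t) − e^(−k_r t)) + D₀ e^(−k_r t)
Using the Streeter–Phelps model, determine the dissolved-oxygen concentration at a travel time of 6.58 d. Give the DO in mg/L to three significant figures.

k_d L₀/(k_r−k_d) = 0.102×23.9/(0.179−0.102) = 2.438/0.07700 = 31.66 mg/L.
e^(−k_d t) = e^(−0.102×6.580) = 0.5111; e^(−k_r t) = e^(−0.179×6.580) = 0.3079.
D = 31.66 × (0.5111 − 0.3079) + 0.630 × 0.3079 = 6.432 + 0.1940 = 6.626 mg/L.
DO = C_s − D = 9.15 − 6.626 = 2.524 mg/L.

DO ≈ 2.52 mg/L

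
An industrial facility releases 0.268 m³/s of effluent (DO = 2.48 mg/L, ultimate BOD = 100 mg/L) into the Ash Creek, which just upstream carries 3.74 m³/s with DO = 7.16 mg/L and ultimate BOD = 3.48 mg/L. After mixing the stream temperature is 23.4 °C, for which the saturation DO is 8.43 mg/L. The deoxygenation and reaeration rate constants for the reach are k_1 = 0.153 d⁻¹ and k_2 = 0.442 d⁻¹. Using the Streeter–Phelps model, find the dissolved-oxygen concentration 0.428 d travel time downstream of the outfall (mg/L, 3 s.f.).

Mixed DO = (3.74×7.16 + 0.268×2.48)/(3.74+0.268) = 27.44/4.008 = 6.847 mg/L.
Mixed L₀ = (3.74×3.48 + 0.268×100)/(4.008) = 39.82/4.008 = 9.934 mg/L.
Initial deficit D₀ = C_s − DO₀ = 8.43 − 6.847 = 1.583 mg/L.
D(0.428) = [0.153×9.934/(0.442−0.153)](e^(−0.153×0.428) − e^(−0.442×0.428)) + 1.583 e^(−0.442×0.428)
= 5.259 × (0.9366 − 0.8276) + 1.583 × 0.8276 = 1.883 mg/L.
DO = 8.43 − 1.883 = 6.547 mg/L.

DO ≈ 6.55 mg/L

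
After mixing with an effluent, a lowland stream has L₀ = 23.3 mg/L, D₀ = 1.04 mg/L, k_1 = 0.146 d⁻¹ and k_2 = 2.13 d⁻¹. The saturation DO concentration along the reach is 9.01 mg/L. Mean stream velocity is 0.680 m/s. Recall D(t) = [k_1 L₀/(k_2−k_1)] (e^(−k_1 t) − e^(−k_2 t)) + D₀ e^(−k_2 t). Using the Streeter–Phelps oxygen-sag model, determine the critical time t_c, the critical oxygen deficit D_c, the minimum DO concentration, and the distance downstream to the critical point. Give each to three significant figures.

t_c ≈ 0.881 d; D_c ≈ 1.40 mg/L; min DO ≈ 7.61 mg/L; x_c ≈ 51.7 km

With k_2/k_1 = 14.59 and 1 − D₀(k_2−k_1)/(k_1 L₀) = 0.3935,
t_c = ln(14.59 × 0.3935) / (2.13 − 0.146) = ln(5.740) / 1.984 = 1.747/1.984 = 0.8808 d.
D_c = (k_1/k_2) L₀ e^(−k_1 t_c) = (0.146/2.13) × 23.3 × e^(−0.146×0.8808) = 0.06854 × 23.3 × 0.8793 = 1.404 mg/L.
Minimum DO = C_s − D_c = 9.01 − 1.404 = 7.606 mg/L.
x_c = v t_c = 0.680 m/s × 0.8808 d × 86400 s/d = 51750 m ≈ 51.7 km.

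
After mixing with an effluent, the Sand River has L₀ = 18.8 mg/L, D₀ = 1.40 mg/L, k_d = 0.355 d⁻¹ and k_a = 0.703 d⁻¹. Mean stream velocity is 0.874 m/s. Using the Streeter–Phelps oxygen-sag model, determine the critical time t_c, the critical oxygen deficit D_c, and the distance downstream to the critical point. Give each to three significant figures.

t_c ≈ 1.75 d; D_c ≈ 5.11 mg/L; x_c ≈ 132 km

With k_a/k_d = 1.980 and 1 − D₀(k_a−k_d)/(k_d L₀) = 0.9270,
t_c = ln(1.980 × 0.9270) / (0.703 − 0.355) = ln(1.836) / 0.3480 = 0.6074/0.3480 = 1.746 d.
L(t_c) = L₀ e^(−k_d t_c) = 18.8 × 0.5381 = 10.12 mg/L, and at the critical point k_a D_c = k_d L, so D_c = (0.355/0.703) × 10.12 = 5.109 mg/L.
x_c = v t_c = 0.874 m/s × 1.746 d × 86400 s/d = 131800 m ≈ 132 km.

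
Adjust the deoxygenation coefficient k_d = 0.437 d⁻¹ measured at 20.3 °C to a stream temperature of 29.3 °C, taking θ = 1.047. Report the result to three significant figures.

k_d(T₂) = k_d(T₁) · θ^(T₂−T₁) = 0.437 × 1.047^(29.3−20.3)
= 0.437 × 1.047^9.00 = 0.437 × 1.512 = 0.6607 d⁻¹.

k_d ≈ 0.661 d⁻¹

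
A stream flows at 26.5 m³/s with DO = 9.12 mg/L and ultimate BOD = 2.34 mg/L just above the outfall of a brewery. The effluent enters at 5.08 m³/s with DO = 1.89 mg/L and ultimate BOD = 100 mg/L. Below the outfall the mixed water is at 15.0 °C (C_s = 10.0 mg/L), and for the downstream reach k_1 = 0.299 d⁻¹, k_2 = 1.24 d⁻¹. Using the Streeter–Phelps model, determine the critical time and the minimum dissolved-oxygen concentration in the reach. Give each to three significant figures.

Mixed DO = (26.5×9.12 + 5.08×1.89)/(26.5+5.08) = 251.3/31.58 = 7.957 mg/L.
Mixed L₀ = (26.5×2.34 + 5.08×100)/(31.58) = 570.0/31.58 = 18.05 mg/L.
Initial deficit D₀ = C_s − DO₀ = 10.0 − 7.957 = 2.043 mg/L.
t_c = (1/0.9410) ln[(1.24/0.299)(1 − 2.043×0.9410/(0.299×18.05))] = 1.063 × ln(2.670) = 1.044 d.
D_c = (0.299/1.24) × 18.05 × e^(−0.299×1.044) = 0.2411 × 18.05 × 0.7320 = 3.186 mg/L.
Minimum DO = 10.0 − 3.186 = 6.814 mg/L.

t_c ≈ 1.04 d; minimum DO ≈ 6.81 mg/L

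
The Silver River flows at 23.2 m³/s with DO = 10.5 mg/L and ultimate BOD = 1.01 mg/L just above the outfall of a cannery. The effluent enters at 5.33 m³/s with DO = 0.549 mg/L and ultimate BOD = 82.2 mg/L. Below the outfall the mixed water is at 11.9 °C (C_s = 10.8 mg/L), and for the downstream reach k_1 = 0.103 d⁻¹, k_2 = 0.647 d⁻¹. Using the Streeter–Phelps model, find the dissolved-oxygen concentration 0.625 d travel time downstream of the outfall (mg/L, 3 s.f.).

Mixed DO = (23.2×10.5 + 5.33×0.549)/(23.2+5.33) = 246.5/28.53 = 8.641 mg/L.
Mixed L₀ = (23.2×1.01 + 5.33×82.2)/(28.53) = 461.6/28.53 = 16.18 mg/L.
Initial deficit D₀ = C_s − DO₀ = 10.8 − 8.641 = 2.159 mg/L.
D(0.625) = [0.103×16.18/(0.647−0.103)](e^(−0.103×0.625) − e^(−0.647×0.625)) + 2.159 e^(−0.647×0.625)
= 3.063 × (0.9377 − 0.6674) + 2.159 × 0.6674 = 2.269 mg/L.
DO = 10.8 − 2.269 = 8.531 mg/L.

DO ≈ 8.53 mg/L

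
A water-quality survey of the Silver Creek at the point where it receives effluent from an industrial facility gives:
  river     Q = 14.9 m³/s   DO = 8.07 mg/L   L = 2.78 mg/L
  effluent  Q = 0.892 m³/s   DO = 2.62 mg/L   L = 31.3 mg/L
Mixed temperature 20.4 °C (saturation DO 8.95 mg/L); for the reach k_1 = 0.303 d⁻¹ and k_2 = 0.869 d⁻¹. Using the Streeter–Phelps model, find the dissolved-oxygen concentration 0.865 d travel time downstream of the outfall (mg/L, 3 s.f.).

Mixed DO = (14.9×8.07 + 0.892×2.62)/(14.9+0.892) = 122.6/15.79 = 7.762 mg/L.
Mixed L₀ = (14.9×2.78 + 0.892×31.3)/(15.79) = 69.34/15.79 = 4.391 mg/L.
Initial deficit D₀ = C_s − DO₀ = 8.95 − 7.762 = 1.188 mg/L.
D(0.865) = [0.303×4.391/(0.869−0.303)](e^(−0.303×0.865) − e^(−0.869×0.865)) + 1.188 e^(−0.869×0.865)
= 2.351 × (0.7694 − 0.4716) + 1.188 × 0.4716 = 1.260 mg/L.
DO = 8.95 − 1.260 = 7.690 mg/L.

DO ≈ 7.69 mg/L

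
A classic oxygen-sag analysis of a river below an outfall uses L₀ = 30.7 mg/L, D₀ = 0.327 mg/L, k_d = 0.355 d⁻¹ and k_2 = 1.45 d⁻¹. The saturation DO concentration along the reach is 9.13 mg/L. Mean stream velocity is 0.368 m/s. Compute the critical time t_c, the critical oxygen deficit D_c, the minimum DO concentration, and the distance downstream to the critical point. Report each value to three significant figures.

With k_2/k_d = 4.085 and 1 − D₀(k_2−k_d)/(k_d L₀) = 0.9671,
t_c = ln(4.085 × 0.9671) / (1.45 − 0.355) = ln(3.950) / 1.095 = 1.374/1.095 = 1.255 d.
D_c = (k_d/k_2) L₀ e^(−k_d t_c) = (0.355/1.45) × 30.7 × e^(−0.355×1.255) = 0.2448 × 30.7 × 0.6406 = 4.815 mg/L.
Minimum DO = C_s − D_c = 9.13 − 4.815 = 4.315 mg/L.
x_c = v t_c = 0.368 m/s × 1.255 d × 86400 s/d = 39890 m ≈ 39.9 km.

t_c ≈ 1.25 d; D_c ≈ 4.81 mg/L; min DO ≈ 4.32 mg/L; x_c ≈ 39.9 km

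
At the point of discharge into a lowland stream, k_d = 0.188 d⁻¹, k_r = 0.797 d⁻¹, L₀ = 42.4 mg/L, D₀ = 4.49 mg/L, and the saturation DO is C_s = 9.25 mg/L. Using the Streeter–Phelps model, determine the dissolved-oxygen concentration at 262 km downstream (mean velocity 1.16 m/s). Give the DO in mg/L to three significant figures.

DO ≈ 2.31 mg/L

Travel time t = x/v = 262 km / (1.16 m/s) = 262000 m / 1.16 m/s = 225900 s = 2.614 d.
k_d L₀/(k_r−k_d) = 0.188×42.4/(0.797−0.188) = 7.971/0.6090 = 13.09 mg/L.
e^(−k_d t) = e^(−0.188×2.614) = 0.6117; e^(−k_r t) = e^(−0.797×2.614) = 0.1245.
D = 13.09 × (0.6117 − 0.1245) + 4.49 × 0.1245 = 6.377 + 0.5590 = 6.936 mg/L.
DO = C_s − D = 9.25 − 6.936 = 2.314 mg/L.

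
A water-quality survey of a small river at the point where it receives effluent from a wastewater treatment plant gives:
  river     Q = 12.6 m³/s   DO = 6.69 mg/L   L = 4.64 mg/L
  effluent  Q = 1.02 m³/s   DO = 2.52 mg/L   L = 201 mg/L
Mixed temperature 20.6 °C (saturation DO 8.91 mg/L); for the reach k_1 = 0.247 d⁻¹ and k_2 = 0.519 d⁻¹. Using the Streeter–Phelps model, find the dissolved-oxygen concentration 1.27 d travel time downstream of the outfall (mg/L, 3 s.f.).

DO ≈ 3.85 mg/L

Mixed DO = (12.6×6.69 + 1.02×2.52)/(12.6+1.02) = 86.86/13.62 = 6.378 mg/L.
Mixed L₀ = (12.6×4.64 + 1.02×201)/(13.62) = 263.5/13.62 = 19.35 mg/L.
Initial deficit D₀ = C_s − DO₀ = 8.91 − 6.378 = 2.532 mg/L.
D(1.27) = [0.247×19.35/(0.519−0.247)](e^(−0.247×1.27) − e^(−0.519×1.27)) + 2.532 e^(−0.519×1.27)
= 17.57 × (0.7307 − 0.5173) + 2.532 × 0.5173 = 5.060 mg/L.
DO = 8.91 − 5.060 = 3.850 mg/L.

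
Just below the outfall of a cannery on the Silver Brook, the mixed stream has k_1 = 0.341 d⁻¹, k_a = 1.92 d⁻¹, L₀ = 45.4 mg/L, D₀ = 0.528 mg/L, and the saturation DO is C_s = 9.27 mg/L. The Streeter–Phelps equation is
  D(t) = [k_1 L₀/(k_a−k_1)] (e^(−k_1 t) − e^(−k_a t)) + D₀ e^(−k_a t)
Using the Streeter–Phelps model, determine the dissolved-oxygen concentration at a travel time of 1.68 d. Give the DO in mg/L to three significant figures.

DO ≈ 4.11 mg/L

k_1 L₀/(k_a−k_1) = 0.341×45.4/(1.92−0.341) = 15.48/1.579 = 9.805 mg/L.
e^(−k_1 t) = e^(−0.341×1.680) = 0.5639; e^(−k_a t) = e^(−1.92×1.680) = 0.03973.
D = 9.805 × (0.5639 − 0.03973) + 0.528 × 0.03973 = 5.139 + 0.02098 = 5.160 mg/L.
DO = C_s − D = 9.27 − 5.160 = 4.110 mg/L.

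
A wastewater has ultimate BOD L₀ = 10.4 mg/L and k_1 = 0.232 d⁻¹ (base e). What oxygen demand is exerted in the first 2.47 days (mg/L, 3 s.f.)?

y ≈ 4.54 mg/L

y_t = L₀(1 − e^(−k_1 t)) = 10.4 × (1 − e^(−0.232×2.47))
= 10.4 × (1 − 0.5638) = 10.4 × 0.4362 = 4.536 mg/L.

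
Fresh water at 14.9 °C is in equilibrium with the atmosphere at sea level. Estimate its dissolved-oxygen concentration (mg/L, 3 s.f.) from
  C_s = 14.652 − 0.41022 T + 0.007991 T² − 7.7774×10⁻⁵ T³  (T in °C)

C_s = 14.652 − 0.41022×14.9 + 0.007991×14.9² − 7.7774×10⁻⁵×14.9³ = 10.06 mg/L.

C_s ≈ 10.1 mg/L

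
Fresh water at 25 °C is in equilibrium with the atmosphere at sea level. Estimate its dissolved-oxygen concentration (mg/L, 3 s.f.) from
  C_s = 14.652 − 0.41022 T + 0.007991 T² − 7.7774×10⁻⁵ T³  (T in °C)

C_s = 14.652 − 0.41022×25 + 0.007991×25² − 7.7774×10⁻⁵×25³ = 8.176 mg/L.

C_s ≈ 8.18 mg/L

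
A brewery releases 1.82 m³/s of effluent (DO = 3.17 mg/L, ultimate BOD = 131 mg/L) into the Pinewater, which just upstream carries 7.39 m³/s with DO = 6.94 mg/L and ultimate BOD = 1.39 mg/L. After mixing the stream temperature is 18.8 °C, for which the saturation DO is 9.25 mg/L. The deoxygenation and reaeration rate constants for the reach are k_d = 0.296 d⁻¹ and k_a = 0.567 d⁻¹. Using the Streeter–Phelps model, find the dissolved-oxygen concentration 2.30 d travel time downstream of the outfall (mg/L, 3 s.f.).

Mixed DO = (7.39×6.94 + 1.82×3.17)/(7.39+1.82) = 57.06/9.210 = 6.195 mg/L.
Mixed L₀ = (7.39×1.39 + 1.82×131)/(9.210) = 248.7/9.210 = 27.00 mg/L.
Initial deficit D₀ = C_s − DO₀ = 9.25 − 6.195 = 3.055 mg/L.
D(2.30) = [0.296×27.00/(0.567−0.296)](e^(−0.296×2.30) − e^(−0.567×2.30)) + 3.055 e^(−0.567×2.30)
= 29.49 × (0.5062 − 0.2714) + 3.055 × 0.2714 = 7.754 mg/L.
DO = 9.25 − 7.754 = 1.496 mg/L.

DO ≈ 1.50 mg/L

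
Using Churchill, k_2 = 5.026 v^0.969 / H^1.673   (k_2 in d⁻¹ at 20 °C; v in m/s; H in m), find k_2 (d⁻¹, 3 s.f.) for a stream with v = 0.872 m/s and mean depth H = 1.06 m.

k_2 = 5.026 × 0.872^0.969 / 1.06^1.673 = 5.026 × 0.8757 / 1.102 = 3.993 d⁻¹.

k_2 ≈ 3.99 d⁻¹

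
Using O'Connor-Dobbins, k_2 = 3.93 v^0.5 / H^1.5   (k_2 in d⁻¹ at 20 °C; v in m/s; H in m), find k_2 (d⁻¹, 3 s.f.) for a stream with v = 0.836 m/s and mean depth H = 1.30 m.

k_2 = 3.93 × 0.836^0.5 / 1.30^1.5 = 3.93 × 0.9143 / 1.482 = 2.424 d⁻¹.

k_2 ≈ 2.42 d⁻¹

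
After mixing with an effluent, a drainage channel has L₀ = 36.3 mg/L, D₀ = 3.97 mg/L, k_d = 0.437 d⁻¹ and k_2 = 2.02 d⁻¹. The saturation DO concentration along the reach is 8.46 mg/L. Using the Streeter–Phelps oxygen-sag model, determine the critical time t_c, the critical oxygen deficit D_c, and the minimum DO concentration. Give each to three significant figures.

t_c = [1/(k_2−k_d)] ln[(k_2/k_d)(1 − D₀(k_2−k_d)/(k_d L₀))]
= [1/(2.02−0.437)] ln[(2.02/0.437)(1 − 3.97×1.583/(0.437×36.3))]
= (1/1.583) ln[4.622 × 0.6038] = 0.6317 × ln(2.791) = 0.6317 × 1.026 = 0.6484 d.
L(t_c) = L₀ e^(−k_d t_c) = 36.3 × 0.7532 = 27.34 mg/L, and at the critical point k_2 D_c = k_d L, so D_c = (0.437/2.02) × 27.34 = 5.915 mg/L.
Minimum DO = C_s − D_c = 8.46 − 5.915 = 2.545 mg/L.

t_c ≈ 0.648 d; D_c ≈ 5.92 mg/L; min DO ≈ 2.54 mg/L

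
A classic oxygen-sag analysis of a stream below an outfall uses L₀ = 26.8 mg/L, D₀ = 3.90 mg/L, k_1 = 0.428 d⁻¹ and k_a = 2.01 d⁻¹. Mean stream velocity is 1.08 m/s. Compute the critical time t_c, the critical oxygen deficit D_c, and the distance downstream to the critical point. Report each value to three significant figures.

t_c ≈ 0.490 d; D_c ≈ 4.63 mg/L; x_c ≈ 45.7 km

t_c = [1/(k_a−k_1)] ln[(k_a/k_1)(1 − D₀(k_a−k_1)/(k_1 L₀))]
= [1/(2.01−0.428)] ln[(2.01/0.428)(1 − 3.90×1.582/(0.428×26.8))]
= (1/1.582) ln[4.696 × 0.4621] = 0.6321 × ln(2.170) = 0.6321 × 0.7748 = 0.4898 d.
L(t_c) = L₀ e^(−k_1 t_c) = 26.8 × 0.8109 = 21.73 mg/L, and at the critical point k_a D_c = k_1 L, so D_c = (0.428/2.01) × 21.73 = 4.627 mg/L.
x_c = v t_c = 1.08 m/s × 0.4898 d × 86400 s/d = 45700 m ≈ 45.7 km.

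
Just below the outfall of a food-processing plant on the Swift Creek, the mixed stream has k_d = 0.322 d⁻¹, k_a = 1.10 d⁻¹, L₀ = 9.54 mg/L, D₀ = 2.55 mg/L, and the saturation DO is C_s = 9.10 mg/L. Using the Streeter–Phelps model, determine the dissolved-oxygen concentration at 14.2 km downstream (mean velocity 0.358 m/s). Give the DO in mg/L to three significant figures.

DO ≈ 6.54 mg/L

Travel time t = x/v = 14.2 km / (0.358 m/s) = 14200 m / 0.358 m/s = 39660 s = 0.4591 d.
k_d L₀/(k_a−k_d) = 0.322×9.54/(1.10−0.322) = 3.072/0.7780 = 3.948 mg/L.
e^(−k_d t) = e^(−0.322×0.4591) = 0.8626; e^(−k_a t) = e^(−1.10×0.4591) = 0.6035.
D = 3.948 × (0.8626 − 0.6035) + 2.55 × 0.6035 = 1.023 + 1.539 = 2.562 mg/L.
DO = C_s − D = 9.10 − 2.562 = 6.538 mg/L.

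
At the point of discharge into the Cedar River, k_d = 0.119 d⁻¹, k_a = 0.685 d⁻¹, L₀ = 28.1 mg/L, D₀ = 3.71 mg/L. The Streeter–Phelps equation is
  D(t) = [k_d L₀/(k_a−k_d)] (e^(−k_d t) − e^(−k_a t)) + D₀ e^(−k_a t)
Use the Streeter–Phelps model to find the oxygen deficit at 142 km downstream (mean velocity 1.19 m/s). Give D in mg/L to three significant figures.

Travel time t = x/v = 142 km / (1.19 m/s) = 142000 m / 1.19 m/s = 119300 s = 1.381 d.
k_d L₀/(k_a−k_d) = 0.119×28.1/(0.685−0.119) = 3.344/0.5660 = 5.908 mg/L.
e^(−k_d t) = e^(−0.119×1.381) = 0.8484; e^(−k_a t) = e^(−0.685×1.381) = 0.3883.
D = 5.908 × (0.8484 − 0.3883) + 3.71 × 0.3883 = 2.719 + 1.440 = 4.159 mg/L.

D ≈ 4.16 mg/L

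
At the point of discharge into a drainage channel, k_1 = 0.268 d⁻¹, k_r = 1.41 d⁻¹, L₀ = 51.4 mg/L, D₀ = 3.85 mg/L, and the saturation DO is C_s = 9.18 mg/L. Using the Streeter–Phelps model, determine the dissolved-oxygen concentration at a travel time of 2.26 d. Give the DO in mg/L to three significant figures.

DO ≈ 2.94 mg/L

k_1 L₀/(k_r−k_1) = 0.268×51.4/(1.41−0.268) = 13.78/1.142 = 12.06 mg/L.
e^(−k_1 t) = e^(−0.268×2.260) = 0.5457; e^(−k_r t) = e^(−1.41×2.260) = 0.04131.
D = 12.06 × (0.5457 − 0.04131) + 3.85 × 0.04131 = 6.084 + 0.1591 = 6.243 mg/L.
DO = C_s − D = 9.18 − 6.243 = 2.937 mg/L.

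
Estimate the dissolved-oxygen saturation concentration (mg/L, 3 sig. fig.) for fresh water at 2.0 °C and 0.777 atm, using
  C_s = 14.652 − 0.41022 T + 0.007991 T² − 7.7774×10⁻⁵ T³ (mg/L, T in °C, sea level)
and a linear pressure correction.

At sea level: C_s = 14.652 − 0.41022×2.0 + 0.007991×2.0² − 7.7774×10⁻⁵×2.0³ = 13.86 mg/L.
Pressure correction: C_s' = 13.86 × 0.777 = 10.77 mg/L.

C_s ≈ 10.8 mg/L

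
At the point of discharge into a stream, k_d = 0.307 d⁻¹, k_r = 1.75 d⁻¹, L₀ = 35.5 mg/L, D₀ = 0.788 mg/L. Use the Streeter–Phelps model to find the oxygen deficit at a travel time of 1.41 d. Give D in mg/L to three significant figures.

D ≈ 4.33 mg/L

k_d L₀/(k_r−k_d) = 0.307×35.5/(1.75−0.307) = 10.90/1.443 = 7.553 mg/L.
e^(−k_d t) = e^(−0.307×1.410) = 0.6486; e^(−k_r t) = e^(−1.75×1.410) = 0.08480.
D = 7.553 × (0.6486 − 0.08480) + 0.788 × 0.08480 = 4.259 + 0.06682 = 4.325 mg/L.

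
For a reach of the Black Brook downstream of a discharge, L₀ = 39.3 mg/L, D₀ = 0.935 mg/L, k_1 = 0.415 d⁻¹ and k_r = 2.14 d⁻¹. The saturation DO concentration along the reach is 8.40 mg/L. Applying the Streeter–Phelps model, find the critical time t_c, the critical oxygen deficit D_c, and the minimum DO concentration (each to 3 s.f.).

t_c = [1/(k_r−k_1)] ln[(k_r/k_1)(1 − D₀(k_r−k_1)/(k_1 L₀))]
= [1/(2.14−0.415)] ln[(2.14/0.415)(1 − 0.935×1.725/(0.415×39.3))]
= (1/1.725) ln[5.157 × 0.9011] = 0.5797 × ln(4.647) = 0.5797 × 1.536 = 0.8905 d.
L(t_c) = L₀ e^(−k_1 t_c) = 39.3 × 0.6910 = 27.16 mg/L, and at the critical point k_r D_c = k_1 L, so D_c = (0.415/2.14) × 27.16 = 5.267 mg/L.
Minimum DO = C_s − D_c = 8.40 − 5.267 = 3.133 mg/L.

t_c ≈ 0.891 d; D_c ≈ 5.27 mg/L; min DO ≈ 3.13 mg/L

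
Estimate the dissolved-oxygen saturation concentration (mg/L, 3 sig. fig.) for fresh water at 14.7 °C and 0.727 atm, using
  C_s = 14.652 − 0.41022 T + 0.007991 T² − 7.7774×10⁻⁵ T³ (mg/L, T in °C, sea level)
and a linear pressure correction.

C_s ≈ 7.34 mg/L

At sea level: C_s = 14.652 − 0.41022×14.7 + 0.007991×14.7² − 7.7774×10⁻⁵×14.7³ = 10.10 mg/L.
Pressure correction: C_s' = 10.10 × 0.727 = 7.344 mg/L.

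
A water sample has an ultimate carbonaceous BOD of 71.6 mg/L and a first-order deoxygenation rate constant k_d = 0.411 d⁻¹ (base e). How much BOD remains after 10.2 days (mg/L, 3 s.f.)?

L_t = L₀ e^(−k_d t) = 71.6 × e^(−0.411×10.2) = 71.6 × 0.01511 = 1.082 mg/L.

L ≈ 1.08 mg/L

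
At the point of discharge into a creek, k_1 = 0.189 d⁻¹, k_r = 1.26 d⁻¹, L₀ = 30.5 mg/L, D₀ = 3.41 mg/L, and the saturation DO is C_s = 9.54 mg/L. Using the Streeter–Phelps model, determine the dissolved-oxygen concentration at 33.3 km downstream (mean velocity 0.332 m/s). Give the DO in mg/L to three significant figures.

Travel time t = x/v = 33.3 km / (0.332 m/s) = 33300 m / 0.332 m/s = 100300 s = 1.161 d.
k_1 L₀/(k_r−k_1) = 0.189×30.5/(1.26−0.189) = 5.764/1.071 = 5.382 mg/L.
e^(−k_1 t) = e^(−0.189×1.161) = 0.8030; e^(−k_r t) = e^(−1.26×1.161) = 0.2316.
D = 5.382 × (0.8030 − 0.2316) + 3.41 × 0.2316 = 3.075 + 0.7898 = 3.865 mg/L.
DO = C_s − D = 9.54 − 3.865 = 5.675 mg/L.

DO ≈ 5.67 mg/L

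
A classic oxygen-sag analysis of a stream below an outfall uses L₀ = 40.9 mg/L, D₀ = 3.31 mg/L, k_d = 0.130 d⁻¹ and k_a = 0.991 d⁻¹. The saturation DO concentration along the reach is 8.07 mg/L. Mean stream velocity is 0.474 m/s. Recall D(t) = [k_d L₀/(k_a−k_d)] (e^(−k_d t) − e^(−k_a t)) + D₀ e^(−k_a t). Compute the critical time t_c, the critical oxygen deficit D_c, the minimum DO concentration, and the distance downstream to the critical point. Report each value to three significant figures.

t_c = [1/(k_a−k_d)] ln[(k_a/k_d)(1 − D₀(k_a−k_d)/(k_d L₀))]
= [1/(0.991−0.130)] ln[(0.991/0.130)(1 − 3.31×0.8610/(0.130×40.9))]
= (1/0.8610) ln[7.623 × 0.4640] = 1.161 × ln(3.537) = 1.161 × 1.263 = 1.467 d.
L(t_c) = L₀ e^(−k_d t_c) = 40.9 × 0.8263 = 33.80 mg/L, and at the critical point k_a D_c = k_d L, so D_c = (0.130/0.991) × 33.80 = 4.434 mg/L.
Minimum DO = C_s − D_c = 8.07 − 4.434 = 3.636 mg/L.
x_c = v t_c = 0.474 m/s × 1.467 d × 86400 s/d = 60090 m ≈ 60.1 km.

t_c ≈ 1.47 d; D_c ≈ 4.43 mg/L; min DO ≈ 3.64 mg/L; x_c ≈ 60.1 km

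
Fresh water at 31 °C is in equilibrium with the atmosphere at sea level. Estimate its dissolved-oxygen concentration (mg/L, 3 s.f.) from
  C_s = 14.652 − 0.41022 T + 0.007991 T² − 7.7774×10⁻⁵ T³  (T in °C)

C_s ≈ 7.30 mg/L

C_s = 14.652 − 0.41022×31 + 0.007991×31² − 7.7774×10⁻⁵×31³ = 7.298 mg/L.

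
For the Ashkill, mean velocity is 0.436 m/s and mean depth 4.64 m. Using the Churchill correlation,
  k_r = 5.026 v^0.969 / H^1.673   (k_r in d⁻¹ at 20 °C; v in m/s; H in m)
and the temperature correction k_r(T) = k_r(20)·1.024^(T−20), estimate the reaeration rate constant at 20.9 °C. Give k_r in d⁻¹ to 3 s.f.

k_r(20) = 5.026 × 0.436^0.969 / 4.64^1.673 = 5.026 × 0.4474 / 13.03 = 0.1725 d⁻¹.
k_r(20.9) = 0.1725 × 1.024^(20.9−20) = 0.1725 × 1.022 = 0.1762 d⁻¹.

k_r ≈ 0.176 d⁻¹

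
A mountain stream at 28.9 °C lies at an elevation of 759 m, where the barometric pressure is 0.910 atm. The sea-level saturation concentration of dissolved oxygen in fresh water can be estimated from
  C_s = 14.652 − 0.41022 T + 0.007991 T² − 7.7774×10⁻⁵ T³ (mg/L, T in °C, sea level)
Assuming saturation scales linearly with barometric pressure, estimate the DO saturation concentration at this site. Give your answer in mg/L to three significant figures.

At sea level: C_s = 14.652 − 0.41022×28.9 + 0.007991×28.9² − 7.7774×10⁻⁵×28.9³ = 7.594 mg/L.
Pressure correction: C_s' = 7.594 × 0.910 = 6.910 mg/L.

C_s ≈ 6.91 mg/L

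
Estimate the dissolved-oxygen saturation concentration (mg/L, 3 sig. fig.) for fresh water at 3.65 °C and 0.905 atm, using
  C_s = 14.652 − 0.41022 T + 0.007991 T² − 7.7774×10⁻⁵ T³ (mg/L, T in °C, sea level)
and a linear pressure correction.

At sea level: C_s = 14.652 − 0.41022×3.65 + 0.007991×3.65² − 7.7774×10⁻⁵×3.65³ = 13.26 mg/L.
Pressure correction: C_s' = 13.26 × 0.905 = 12.00 mg/L.

C_s ≈ 12.0 mg/L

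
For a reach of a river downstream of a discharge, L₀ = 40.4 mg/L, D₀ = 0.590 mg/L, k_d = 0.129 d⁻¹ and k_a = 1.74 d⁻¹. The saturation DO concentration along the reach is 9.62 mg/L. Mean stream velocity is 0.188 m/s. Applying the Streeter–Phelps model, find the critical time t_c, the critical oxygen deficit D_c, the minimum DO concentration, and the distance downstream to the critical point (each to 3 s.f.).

t_c ≈ 1.49 d; D_c ≈ 2.47 mg/L; min DO ≈ 7.15 mg/L; x_c ≈ 24.2 km

t_c = [1/(k_a−k_d)] ln[(k_a/k_d)(1 − D₀(k_a−k_d)/(k_d L₀))]
= [1/(1.74−0.129)] ln[(1.74/0.129)(1 − 0.590×1.611/(0.129×40.4))]
= (1/1.611) ln[13.49 × 0.8176] = 0.6207 × ln(11.03) = 0.6207 × 2.400 = 1.490 d.
D_c = (k_d/k_a) L₀ e^(−k_d t_c) = (0.129/1.74) × 40.4 × e^(−0.129×1.490) = 0.07414 × 40.4 × 0.8251 = 2.471 mg/L.
Minimum DO = C_s − D_c = 9.62 − 2.471 = 7.149 mg/L.
x_c = v t_c = 0.188 m/s × 1.490 d × 86400 s/d = 24200 m ≈ 24.2 km.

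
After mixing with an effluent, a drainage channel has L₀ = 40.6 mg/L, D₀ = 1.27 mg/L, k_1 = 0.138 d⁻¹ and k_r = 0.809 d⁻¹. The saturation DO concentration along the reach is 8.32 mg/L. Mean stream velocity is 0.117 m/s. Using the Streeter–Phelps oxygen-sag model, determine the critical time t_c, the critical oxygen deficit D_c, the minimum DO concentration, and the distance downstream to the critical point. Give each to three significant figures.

t_c ≈ 2.39 d; D_c ≈ 4.98 mg/L; min DO ≈ 3.34 mg/L; x_c ≈ 24.2 km

At the critical point dD/dt = 0, so k_1 L₀ e^(−k_1 t) = k_r D. Substituting D(t) from the Streeter–Phelps equation and solving for t gives
t_c = ln[(k_r/k_1)(1 − D₀(k_r−k_1)/(k_1 L₀))] / (k_r−k_1).
Here k_r−k_1 = 0.6710 d⁻¹ and 1 − D₀(k_r−k_1)/(k_1 L₀) = 1 − 1.27×0.6710/(0.138×40.6) = 0.8479, so
t_c = ln(5.862 × 0.8479) / 0.6710 = 1.604 / 0.6710 = 2.390 d.
L(t_c) = L₀ e^(−k_1 t_c) = 40.6 × 0.7191 = 29.19 mg/L, and at the critical point k_r D_c = k_1 L, so D_c = (0.138/0.809) × 29.19 = 4.980 mg/L.
Minimum DO = C_s − D_c = 8.32 − 4.980 = 3.340 mg/L.
x_c = v t_c = 0.117 m/s × 2.390 d × 86400 s/d = 24160 m ≈ 24.2 km.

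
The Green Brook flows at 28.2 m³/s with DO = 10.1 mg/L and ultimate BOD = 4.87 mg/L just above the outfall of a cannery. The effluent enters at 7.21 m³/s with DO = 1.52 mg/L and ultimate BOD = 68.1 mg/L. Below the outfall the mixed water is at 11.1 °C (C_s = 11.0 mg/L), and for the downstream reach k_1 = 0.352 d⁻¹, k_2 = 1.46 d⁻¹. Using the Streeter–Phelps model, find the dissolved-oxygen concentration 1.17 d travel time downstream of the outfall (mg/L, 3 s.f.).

Mixed DO = (28.2×10.1 + 7.21×1.52)/(28.2+7.21) = 295.8/35.41 = 8.353 mg/L.
Mixed L₀ = (28.2×4.87 + 7.21×68.1)/(35.41) = 628.3/35.41 = 17.74 mg/L.
Initial deficit D₀ = C_s − DO₀ = 11.0 − 8.353 = 2.647 mg/L.
D(1.17) = [0.352×17.74/(1.46−0.352)](e^(−0.352×1.17) − e^(−1.46×1.17)) + 2.647 e^(−1.46×1.17)
= 5.637 × (0.6624 − 0.1812) + 2.647 × 0.1812 = 3.192 mg/L.
DO = 11.0 − 3.192 = 7.808 mg/L.

DO ≈ 7.81 mg/L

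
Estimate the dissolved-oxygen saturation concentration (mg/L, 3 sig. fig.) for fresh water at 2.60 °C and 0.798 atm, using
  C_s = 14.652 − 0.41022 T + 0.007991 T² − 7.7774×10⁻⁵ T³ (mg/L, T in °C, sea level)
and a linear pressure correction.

At sea level: C_s = 14.652 − 0.41022×2.60 + 0.007991×2.60² − 7.7774×10⁻⁵×2.60³ = 13.64 mg/L.
Pressure correction: C_s' = 13.64 × 0.798 = 10.88 mg/L.

C_s ≈ 10.9 mg/L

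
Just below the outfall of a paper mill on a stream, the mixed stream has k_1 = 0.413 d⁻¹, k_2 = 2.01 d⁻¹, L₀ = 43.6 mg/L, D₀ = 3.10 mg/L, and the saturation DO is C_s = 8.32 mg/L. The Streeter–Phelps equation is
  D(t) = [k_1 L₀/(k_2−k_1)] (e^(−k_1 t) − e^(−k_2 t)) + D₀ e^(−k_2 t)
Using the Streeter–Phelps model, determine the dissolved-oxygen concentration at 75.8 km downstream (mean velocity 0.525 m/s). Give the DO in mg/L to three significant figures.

Travel time t = x/v = 75.8 km / (0.525 m/s) = 75800 m / 0.525 m/s = 144400 s = 1.671 d.
k_1 L₀/(k_2−k_1) = 0.413×43.6/(2.01−0.413) = 18.01/1.597 = 11.28 mg/L.
e^(−k_1 t) = e^(−0.413×1.671) = 0.5015; e^(−k_2 t) = e^(−2.01×1.671) = 0.03477.
D = 11.28 × (0.5015 − 0.03477) + 3.10 × 0.03477 = 5.262 + 0.1078 = 5.370 mg/L.
DO = C_s − D = 8.32 − 5.370 = 2.950 mg/L.

DO ≈ 2.95 mg/L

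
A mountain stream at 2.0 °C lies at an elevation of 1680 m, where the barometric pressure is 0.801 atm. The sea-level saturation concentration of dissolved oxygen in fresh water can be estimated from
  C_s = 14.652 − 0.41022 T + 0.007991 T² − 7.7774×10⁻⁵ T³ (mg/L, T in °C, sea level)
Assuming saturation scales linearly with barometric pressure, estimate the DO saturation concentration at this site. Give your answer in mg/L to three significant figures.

At sea level: C_s = 14.652 − 0.41022×2.0 + 0.007991×2.0² − 7.7774×10⁻⁵×2.0³ = 13.86 mg/L.
Pressure correction: C_s' = 13.86 × 0.801 = 11.10 mg/L.

C_s ≈ 11.1 mg/L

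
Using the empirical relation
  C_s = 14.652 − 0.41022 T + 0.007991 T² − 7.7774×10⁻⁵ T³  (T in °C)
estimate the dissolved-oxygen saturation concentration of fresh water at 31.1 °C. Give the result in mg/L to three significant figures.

C_s = 14.652 − 0.41022×31.1 + 0.007991×31.1² − 7.7774×10⁻⁵×31.1³ = 7.284 mg/L.

C_s ≈ 7.28 mg/L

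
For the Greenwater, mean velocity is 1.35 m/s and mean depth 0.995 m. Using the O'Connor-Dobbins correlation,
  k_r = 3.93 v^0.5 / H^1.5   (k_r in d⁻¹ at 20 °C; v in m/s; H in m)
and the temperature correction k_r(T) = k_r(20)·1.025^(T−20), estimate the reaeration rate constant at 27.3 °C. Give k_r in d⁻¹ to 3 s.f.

k_r(20) = 3.93 × 1.35^0.5 / 0.995^1.5 = 3.93 × 1.162 / 0.9925 = 4.601 d⁻¹.
k_r(27.3) = 4.601 × 1.025^(27.3−20) = 4.601 × 1.198 = 5.509 d⁻¹.

k_r ≈ 5.51 d⁻¹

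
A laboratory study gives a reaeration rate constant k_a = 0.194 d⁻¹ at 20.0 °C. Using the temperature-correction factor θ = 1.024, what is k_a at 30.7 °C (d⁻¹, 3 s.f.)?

k_a ≈ 0.250 d⁻¹

k_a(T₂) = k_a(T₁) · θ^(T₂−T₁) = 0.194 × 1.024^(30.7−20.0)
= 0.194 × 1.024^10.7 = 0.194 × 1.289 = 0.2500 d⁻¹.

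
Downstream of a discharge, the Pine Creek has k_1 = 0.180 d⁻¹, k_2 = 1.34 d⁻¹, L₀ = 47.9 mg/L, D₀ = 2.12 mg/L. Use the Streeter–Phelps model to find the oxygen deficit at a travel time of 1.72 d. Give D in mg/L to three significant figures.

D ≈ 4.92 mg/L

k_1 L₀/(k_2−k_1) = 0.180×47.9/(1.34−0.180) = 8.622/1.160 = 7.433 mg/L.
e^(−k_1 t) = e^(−0.180×1.720) = 0.7337; e^(−k_2 t) = e^(−1.34×1.720) = 0.09978.
D = 7.433 × (0.7337 − 0.09978) + 2.12 × 0.09978 = 4.712 + 0.2115 = 4.924 mg/L.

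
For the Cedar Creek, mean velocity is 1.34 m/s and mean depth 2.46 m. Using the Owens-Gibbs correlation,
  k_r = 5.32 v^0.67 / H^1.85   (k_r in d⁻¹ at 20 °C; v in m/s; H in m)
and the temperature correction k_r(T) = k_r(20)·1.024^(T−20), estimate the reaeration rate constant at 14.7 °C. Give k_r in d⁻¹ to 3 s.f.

k_r ≈ 1.08 d⁻¹

k_r(20) = 5.32 × 1.34^0.67 / 2.46^1.85 = 5.32 × 1.217 / 5.287 = 1.224 d⁻¹.
k_r(14.7) = 1.224 × 1.024^(14.7−20) = 1.224 × 0.8819 = 1.080 d⁻¹.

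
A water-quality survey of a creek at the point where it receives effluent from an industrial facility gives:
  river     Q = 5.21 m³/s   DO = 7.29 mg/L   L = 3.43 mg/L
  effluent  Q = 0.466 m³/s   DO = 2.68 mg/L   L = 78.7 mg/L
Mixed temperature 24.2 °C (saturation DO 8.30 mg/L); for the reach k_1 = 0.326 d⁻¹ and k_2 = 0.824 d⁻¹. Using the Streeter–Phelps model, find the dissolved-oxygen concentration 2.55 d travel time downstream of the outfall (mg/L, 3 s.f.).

Mixed DO = (5.21×7.29 + 0.466×2.68)/(5.21+0.466) = 39.23/5.676 = 6.912 mg/L.
Mixed L₀ = (5.21×3.43 + 0.466×78.7)/(5.676) = 54.54/5.676 = 9.610 mg/L.
Initial deficit D₀ = C_s − DO₀ = 8.30 − 6.912 = 1.388 mg/L.
D(2.55) = [0.326×9.610/(0.824−0.326)](e^(−0.326×2.55) − e^(−0.824×2.55)) + 1.388 e^(−0.824×2.55)
= 6.291 × (0.4355 − 0.1223) + 1.388 × 0.1223 = 2.140 mg/L.
DO = 8.30 − 2.140 = 6.160 mg/L.

DO ≈ 6.16 mg/L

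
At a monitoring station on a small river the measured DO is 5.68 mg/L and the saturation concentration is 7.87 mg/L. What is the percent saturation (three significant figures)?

% saturation = C/C_s × 100 = 5.68/7.87 × 100 = 72.2 %.

72.2 % saturation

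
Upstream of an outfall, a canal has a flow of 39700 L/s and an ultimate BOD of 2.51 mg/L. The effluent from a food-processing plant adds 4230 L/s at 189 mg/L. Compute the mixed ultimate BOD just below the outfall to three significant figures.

Flow-weighted mixing: C = (Q_r C_r + Q_w C_w)/(Q_r + Q_w)
= (39700×2.51 + 4230×189)/(39700 + 4230) = 899100/43930 = 20.47 mg/L.

20.5 mg/L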